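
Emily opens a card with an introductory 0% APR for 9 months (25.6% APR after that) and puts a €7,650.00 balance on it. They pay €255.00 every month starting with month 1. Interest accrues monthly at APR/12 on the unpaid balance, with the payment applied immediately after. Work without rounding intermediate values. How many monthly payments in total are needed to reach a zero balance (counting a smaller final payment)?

Promo months 1–9 at r₀ = 0%/12 = 0; months 10+ at r₁ = 25.6%/12 = 0.0213333.
After month 9 (no interest yet): B = €7,650.00 − 9·€255.00 = €5,355.00.
Then at r₁ with €255.00/mo: n₂ = −ln(1 − r₁·B/P)/ln(1+r₁) ≈ 28.15 → 29 more payments.

38 payments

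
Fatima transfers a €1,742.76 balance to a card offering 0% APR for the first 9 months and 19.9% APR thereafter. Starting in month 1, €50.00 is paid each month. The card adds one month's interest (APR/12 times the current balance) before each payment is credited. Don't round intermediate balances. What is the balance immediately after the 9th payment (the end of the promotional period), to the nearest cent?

€1,292.76

Promo months 1–9 at r₀ = 0%/12 = 0; months 10+ at r₁ = 19.9%/12 = 0.0165833.
After month 9 (no interest yet): B = €1,742.76 − 9·€50.00 = €1,292.76.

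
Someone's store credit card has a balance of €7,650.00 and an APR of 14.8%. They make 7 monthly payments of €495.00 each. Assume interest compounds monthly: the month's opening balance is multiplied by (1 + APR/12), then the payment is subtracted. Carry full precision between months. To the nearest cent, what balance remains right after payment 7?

Monthly rate r = 14.8%/12 = 1.23333% = 0.0123333.
Each month: B ← B·(1+r) − €495.00.
Month 1: interest €94.35; balance after payment €7,249.35.
Month 2: interest €89.41; balance after payment €6,843.76.
Month 3: interest €84.41; balance after payment €6,433.17.
Month 4: interest €79.34; balance after payment €6,017.51.
Month 5: interest €74.22; balance after payment €5,596.72.
Month 6: interest €69.03; balance after payment €5,170.75.
Month 7: interest €63.77; balance after payment €4,739.52.

€4,739.52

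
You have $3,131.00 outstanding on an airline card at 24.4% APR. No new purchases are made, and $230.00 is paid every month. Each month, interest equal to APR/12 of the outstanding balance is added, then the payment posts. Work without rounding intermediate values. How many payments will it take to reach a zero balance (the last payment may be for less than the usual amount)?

17 months

Monthly rate r = 24.4%/12 = 2.03333% = 0.0203333.
Recurrence: B ← B·(1+r) − $230.00.
Month 1: interest $63.66; balance after payment $2,964.66.
Month 2: interest $60.28; balance after payment $2,794.95.
Closed form: n = −ln(1 − rB₀/P)/ln(1+r) = −ln(0.7232)/ln(1.02033) ≈ 16.099, so the balance reaches zero during payment 17.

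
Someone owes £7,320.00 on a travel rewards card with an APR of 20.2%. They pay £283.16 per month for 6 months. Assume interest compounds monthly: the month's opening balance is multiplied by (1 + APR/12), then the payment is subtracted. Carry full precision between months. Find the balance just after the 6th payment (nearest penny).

Monthly rate r = 20.2%/12 = 1.68333% = 0.0168333.
Each month: B ← B·(1+r) − £283.16.
Month 1: interest £123.22; balance after payment £7,160.06.
Month 2: interest £120.53; balance after payment £6,997.43.
Month 3: interest £117.79; balance after payment £6,832.06.
Month 4: interest £115.01; balance after payment £6,663.90.
Month 5: interest £112.18; balance after payment £6,492.92.
Month 6: interest £109.30; balance after payment £6,319.06.

£6,319.06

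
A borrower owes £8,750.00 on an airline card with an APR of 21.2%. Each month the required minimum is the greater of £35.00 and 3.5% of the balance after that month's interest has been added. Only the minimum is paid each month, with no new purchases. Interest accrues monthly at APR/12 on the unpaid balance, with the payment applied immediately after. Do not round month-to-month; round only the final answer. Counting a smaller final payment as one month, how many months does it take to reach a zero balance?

160 months

Monthly rate r = 21.2%/12 = 1.76667% = 0.0176667.
While 3.5% of the post-interest balance exceeds £35.00, each month B ← (B·(1+r))·(1 − 0.035), i.e. B shrinks by the factor (1+r)·0.965 = 0.98205.
This holds for months 1–121. Entering month 122 the balance is £977.43; 3.5% of the post-interest balance is now below £35.00, so the flat £35.00 minimum applies from here.
From month 122 a fixed £35.00 at rate r clears £977.43 in 39 more payments. Total: 121 + 39 = 160 months.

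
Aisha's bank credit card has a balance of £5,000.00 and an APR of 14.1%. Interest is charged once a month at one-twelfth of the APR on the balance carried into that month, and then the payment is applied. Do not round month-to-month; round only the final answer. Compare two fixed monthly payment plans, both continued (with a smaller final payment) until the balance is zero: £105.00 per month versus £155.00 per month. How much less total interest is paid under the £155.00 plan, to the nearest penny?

£1,047.37

Monthly rate r = 14.1%/12 = 1.175% = 0.01175.
At £105.00/mo: n = ⌈−ln(1 − rB₀/P)/ln(1+r)⌉ = 71 payments (last £19.81); total interest = total paid − £5,000.00 = £2,369.81.
At £155.00/mo: 41 payments (last £122.44); total interest £1,322.44.
Interest saved = £2,369.81 − £1,322.44 = £1,047.37.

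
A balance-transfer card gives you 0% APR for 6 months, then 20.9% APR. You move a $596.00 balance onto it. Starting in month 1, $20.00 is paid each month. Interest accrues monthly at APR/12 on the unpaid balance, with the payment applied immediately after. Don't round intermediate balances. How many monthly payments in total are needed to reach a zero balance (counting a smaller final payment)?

38 months

Promo months 1–6 at r₀ = 0%/12 = 0; months 7+ at r₁ = 20.9%/12 = 0.0174167.
After month 6 (no interest yet): B = $596.00 − 6·$20.00 = $476.00.
Then at r₁ with $20.00/mo: n₂ = −ln(1 − r₁·B/P)/ln(1+r₁) ≈ 31.00 → 32 more payments.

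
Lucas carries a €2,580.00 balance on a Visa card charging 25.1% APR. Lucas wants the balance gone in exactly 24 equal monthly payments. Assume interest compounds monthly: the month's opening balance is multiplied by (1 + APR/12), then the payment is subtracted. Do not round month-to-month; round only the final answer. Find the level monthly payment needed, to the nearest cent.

Monthly rate r = 25.1%/12 = 2.09167% = 0.0209167.
Level-payment amortization: P = B₀·r / (1 − (1+r)^(−n)) = 2580.00·0.0209167 / (1 − 1.02092^(−24)).
Denominator 1 − (1+r)^(−24) = 0.391538718.
P = 53.965 / 0.391538718 ≈ 137.83.

€137.83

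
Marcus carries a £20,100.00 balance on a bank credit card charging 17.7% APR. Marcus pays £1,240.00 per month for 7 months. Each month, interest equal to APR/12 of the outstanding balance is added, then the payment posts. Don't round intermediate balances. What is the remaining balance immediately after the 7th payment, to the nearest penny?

Monthly rate r = 17.7%/12 = 1.475% = 0.01475.
Each month: B ← B·(1+r) − £1,240.00.
Month 1: interest £296.47; balance after payment £19,156.47.
Month 2: interest £282.56; balance after payment £18,199.03.
Month 3: interest £268.44; balance after payment £17,227.47.
Month 4: interest £254.11; balance after payment £16,241.57.
Month 5: interest £239.56; balance after payment £15,241.14.
Month 6: interest £224.81; balance after payment £14,225.94.
Month 7: interest £209.83; balance after payment £13,195.78.

£13,195.78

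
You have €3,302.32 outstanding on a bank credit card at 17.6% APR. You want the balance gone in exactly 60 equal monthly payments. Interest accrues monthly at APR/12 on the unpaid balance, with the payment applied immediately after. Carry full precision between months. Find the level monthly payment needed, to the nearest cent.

€83.14

Monthly rate r = 17.6%/12 = 1.46667% = 0.0146667.
Level-payment amortization: P = B₀·r / (1 − (1+r)^(−n)) = 3302.32·0.0146667 / (1 − 1.01467^(−60)).
Denominator 1 − (1+r)^(−60) = 0.582557755.
P = 48.434 / 0.582557755 ≈ 83.14.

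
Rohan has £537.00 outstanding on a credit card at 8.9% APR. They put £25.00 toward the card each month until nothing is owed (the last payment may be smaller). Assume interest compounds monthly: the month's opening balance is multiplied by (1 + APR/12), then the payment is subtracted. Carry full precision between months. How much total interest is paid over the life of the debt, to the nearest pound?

Monthly rate r = 8.9%/12 = 0.741667% = 0.00741667.
Payoff takes n = ⌈−ln(1 − rB₀/P)/ln(1+r)⌉ = ⌈23.484⌉ = 24 payments; the last is £12.13.
Total paid = 23·£25.00 + £12.13 = £587.13.
Total interest = total paid − principal = £587.13 − £537.00 = £50.13.

£50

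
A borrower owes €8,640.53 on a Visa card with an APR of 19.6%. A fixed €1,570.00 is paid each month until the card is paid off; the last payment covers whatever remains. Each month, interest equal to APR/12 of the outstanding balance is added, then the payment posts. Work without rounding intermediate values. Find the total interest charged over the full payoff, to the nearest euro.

Monthly rate r = 19.6%/12 = 1.63333% = 0.0163333.
Payoff takes n = ⌈−ln(1 − rB₀/P)/ln(1+r)⌉ = ⌈5.814⌉ = 6 payments; the last is €1,279.51.
Total paid = 5·€1,570.00 + €1,279.51 = €9,129.51.
Total interest = total paid − principal = €9,129.51 − €8,640.53 = €488.98.

€489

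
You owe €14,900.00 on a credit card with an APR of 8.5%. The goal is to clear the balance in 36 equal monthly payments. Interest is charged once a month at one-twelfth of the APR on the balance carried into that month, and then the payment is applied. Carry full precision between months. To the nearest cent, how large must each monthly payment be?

€470.36

Monthly rate r = 8.5%/12 = 0.708333% = 0.00708333.
Level-payment amortization: P = B₀·r / (1 − (1+r)^(−n)) = 14900.00·0.00708333 / (1 − 1.00708^(−36)).
Denominator 1 − (1+r)^(−36) = 0.22438663.
P = 105.542 / 0.22438663 ≈ 470.36.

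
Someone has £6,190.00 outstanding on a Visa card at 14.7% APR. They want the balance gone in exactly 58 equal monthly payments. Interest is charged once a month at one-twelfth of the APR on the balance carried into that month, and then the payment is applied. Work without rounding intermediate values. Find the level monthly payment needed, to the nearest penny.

Monthly rate r = 14.7%/12 = 1.225% = 0.01225.
Level-payment amortization: P = B₀·r / (1 − (1+r)^(−n)) = 6190.00·0.01225 / (1 − 1.01225^(−58)).
Denominator 1 − (1+r)^(−58) = 0.50647581.
P = 75.8275 / 0.50647581 ≈ 149.72.

£149.72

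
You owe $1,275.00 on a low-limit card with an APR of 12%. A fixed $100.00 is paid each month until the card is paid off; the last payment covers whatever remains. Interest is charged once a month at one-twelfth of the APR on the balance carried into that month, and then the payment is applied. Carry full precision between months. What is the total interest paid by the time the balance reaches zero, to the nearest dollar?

Monthly rate r = 12%/12 = 1% = 0.01.
Payoff takes n = ⌈−ln(1 − rB₀/P)/ln(1+r)⌉ = ⌈13.707⌉ = 14 payments; the last is $70.84.
Total paid = 13·$100.00 + $70.84 = $1,370.84.
Total interest = total paid − principal = $1,370.84 − $1,275.00 = $95.84.

$96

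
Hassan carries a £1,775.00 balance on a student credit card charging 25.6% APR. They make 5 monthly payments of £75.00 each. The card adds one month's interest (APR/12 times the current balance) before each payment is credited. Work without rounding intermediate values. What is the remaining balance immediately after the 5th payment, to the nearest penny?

Monthly rate r = 25.6%/12 = 2.13333% = 0.0213333.
Each month: B ← B·(1+r) − £75.00.
Month 1: interest £37.87; balance after payment £1,737.87.
Month 2: interest £37.07; balance after payment £1,699.94.
Month 3: interest £36.27; balance after payment £1,661.21.
Month 4: interest £35.44; balance after payment £1,621.65.
Month 5: interest £34.60; balance after payment £1,581.24.

£1,581.24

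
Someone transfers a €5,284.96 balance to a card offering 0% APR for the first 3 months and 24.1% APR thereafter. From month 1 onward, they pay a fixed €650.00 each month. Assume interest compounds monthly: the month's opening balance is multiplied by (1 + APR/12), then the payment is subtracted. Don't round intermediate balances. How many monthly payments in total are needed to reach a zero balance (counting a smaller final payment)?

9 payments

Promo months 1–3 at r₀ = 0%/12 = 0; months 4+ at r₁ = 24.1%/12 = 0.0200833.
After month 3 (no interest yet): B = €5,284.96 − 3·€650.00 = €3,334.96.
Then at r₁ with €650.00/mo: n₂ = −ln(1 − r₁·B/P)/ln(1+r₁) ≈ 5.47 → 6 more payments.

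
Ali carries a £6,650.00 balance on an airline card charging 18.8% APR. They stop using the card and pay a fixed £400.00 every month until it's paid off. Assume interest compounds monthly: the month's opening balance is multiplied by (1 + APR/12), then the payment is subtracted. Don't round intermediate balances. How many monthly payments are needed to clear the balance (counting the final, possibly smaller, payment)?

20 months

Monthly rate r = 18.8%/12 = 1.56667% = 0.0156667.
Recurrence: B ← B·(1+r) − £400.00.
Month 1: interest £104.18; balance after payment £6,354.18.
Month 2: interest £99.55; balance after payment £6,053.73.
Closed form: n = −ln(1 − rB₀/P)/ln(1+r) = −ln(0.73954)/ln(1.01567) ≈ 19.409, so the balance reaches zero during payment 20.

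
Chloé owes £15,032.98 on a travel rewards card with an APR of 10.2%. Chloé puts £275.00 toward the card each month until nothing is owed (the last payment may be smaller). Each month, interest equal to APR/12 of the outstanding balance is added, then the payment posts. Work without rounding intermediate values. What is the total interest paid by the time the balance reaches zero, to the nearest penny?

Monthly rate r = 10.2%/12 = 0.85% = 0.0085.
Payoff takes n = ⌈−ln(1 − rB₀/P)/ln(1+r)⌉ = ⌈73.823⌉ = 74 payments; the last is £226.55.
Total paid = 73·£275.00 + £226.55 = £20,301.55.
Total interest = total paid − principal = £20,301.55 − £15,032.98 = £5,268.57.

£5,268.57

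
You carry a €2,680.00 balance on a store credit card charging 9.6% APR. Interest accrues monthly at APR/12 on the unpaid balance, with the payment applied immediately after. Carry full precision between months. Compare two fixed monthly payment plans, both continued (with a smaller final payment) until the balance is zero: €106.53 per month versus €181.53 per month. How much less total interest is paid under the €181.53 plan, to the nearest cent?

Monthly rate r = 9.6%/12 = 0.8% = 0.008.
At €106.53/mo: n = ⌈−ln(1 − rB₀/P)/ln(1+r)⌉ = 29 payments (last €21.57); total interest = total paid − €2,680.00 = €324.41.
At €181.53/mo: 16 payments (last €140.51); total interest €183.46.
Interest saved = €324.41 − €183.46 = €140.95.

€140.95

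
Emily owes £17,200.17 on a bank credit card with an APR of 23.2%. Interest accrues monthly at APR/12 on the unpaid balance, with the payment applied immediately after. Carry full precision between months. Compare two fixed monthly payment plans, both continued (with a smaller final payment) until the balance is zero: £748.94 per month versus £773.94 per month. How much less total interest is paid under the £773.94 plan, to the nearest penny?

£263.01

Monthly rate r = 23.2%/12 = 1.93333% = 0.0193333.
At £748.94/mo: n = ⌈−ln(1 − rB₀/P)/ln(1+r)⌉ = 31 payments (last £492.07); total interest = total paid − £17,200.17 = £5,760.10.
At £773.94/mo: 30 payments (last £253.00); total interest £5,497.09.
Interest saved = £5,760.10 − £5,497.09 = £263.01.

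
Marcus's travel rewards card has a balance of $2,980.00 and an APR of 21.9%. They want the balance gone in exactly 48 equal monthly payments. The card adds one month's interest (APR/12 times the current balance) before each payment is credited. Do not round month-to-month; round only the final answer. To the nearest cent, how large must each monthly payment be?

Monthly rate r = 21.9%/12 = 1.825% = 0.01825.
Level-payment amortization: P = B₀·r / (1 − (1+r)^(−n)) = 2980.00·0.01825 / (1 − 1.01825^(−48)).
Denominator 1 − (1+r)^(−48) = 0.580252711.
P = 54.385 / 0.580252711 ≈ 93.73.

$93.73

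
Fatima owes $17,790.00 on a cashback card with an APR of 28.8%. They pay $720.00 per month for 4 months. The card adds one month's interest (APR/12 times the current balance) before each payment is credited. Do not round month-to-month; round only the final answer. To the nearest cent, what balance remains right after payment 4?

$16,574.96

Monthly rate r = 28.8%/12 = 2.4% = 0.024.
Each month: B ← B·(1+r) − $720.00.
Month 1: interest $426.96; balance after payment $17,496.96.
Month 2: interest $419.93; balance after payment $17,196.89.
Month 3: interest $412.73; balance after payment $16,889.61.
Month 4: interest $405.35; balance after payment $16,574.96.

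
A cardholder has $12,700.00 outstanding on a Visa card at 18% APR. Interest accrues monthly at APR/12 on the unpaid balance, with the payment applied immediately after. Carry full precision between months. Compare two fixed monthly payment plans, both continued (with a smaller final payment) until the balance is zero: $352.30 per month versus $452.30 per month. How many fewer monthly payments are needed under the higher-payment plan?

Monthly rate r = 18%/12 = 1.5% = 0.015.
At $352.30/mo: n = ⌈−ln(1 − rB₀/P)/ln(1+r)⌉ = 53 payments (last $93.13); total interest = total paid − $12,700.00 = $5,712.73.
At $452.30/mo: 37 payments (last $328.00); total interest $3,910.80.
Payments saved = 53 − 37 = 16.

16 fewer payments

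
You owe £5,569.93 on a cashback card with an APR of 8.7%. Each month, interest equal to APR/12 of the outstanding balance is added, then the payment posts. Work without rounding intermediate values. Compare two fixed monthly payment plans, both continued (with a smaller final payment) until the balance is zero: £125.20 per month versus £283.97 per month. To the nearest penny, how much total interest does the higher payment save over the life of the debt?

£719.03

Monthly rate r = 8.7%/12 = 0.725% = 0.00725.
At £125.20/mo: n = ⌈−ln(1 − rB₀/P)/ln(1+r)⌉ = 54 payments (last £113.40); total interest = total paid − £5,569.93 = £1,179.07.
At £283.97/mo: 22 payments (last £66.60); total interest £460.04.
Interest saved = £1,179.07 − £460.04 = £719.03.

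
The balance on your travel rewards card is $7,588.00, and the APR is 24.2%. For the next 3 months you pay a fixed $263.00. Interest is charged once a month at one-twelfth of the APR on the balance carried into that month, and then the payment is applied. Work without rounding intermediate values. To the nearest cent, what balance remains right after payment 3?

Monthly rate r = 24.2%/12 = 2.01667% = 0.0201667.
Each month: B ← B·(1+r) − $263.00.
Month 1: interest $153.02; balance after payment $7,478.02.
Month 2: interest $150.81; balance after payment $7,365.83.
Month 3: interest $148.54; balance after payment $7,251.38.

$7,251.38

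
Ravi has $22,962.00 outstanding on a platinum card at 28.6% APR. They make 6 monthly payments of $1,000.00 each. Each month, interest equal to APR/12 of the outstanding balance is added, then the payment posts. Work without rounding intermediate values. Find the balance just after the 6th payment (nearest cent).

Monthly rate r = 28.6%/12 = 2.38333% = 0.0238333.
Each month: B ← B·(1+r) − $1,000.00.
Month 1: interest $547.26; balance after payment $22,509.26.
Month 2: interest $536.47; balance after payment $22,045.73.
Month 3: interest $525.42; balance after payment $21,571.15.
Month 4: interest $514.11; balance after payment $21,085.27.
Month 5: interest $502.53; balance after payment $20,587.80.
Month 6: interest $490.68; balance after payment $20,078.48.

$20,078.48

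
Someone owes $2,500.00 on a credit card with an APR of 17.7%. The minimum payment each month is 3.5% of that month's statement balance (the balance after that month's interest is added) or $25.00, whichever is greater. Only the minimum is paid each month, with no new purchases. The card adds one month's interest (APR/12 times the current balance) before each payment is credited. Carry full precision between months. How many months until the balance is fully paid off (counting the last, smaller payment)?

98 months

Monthly rate r = 17.7%/12 = 1.475% = 0.01475.
While 3.5% of the post-interest balance exceeds $25.00, each month B ← (B·(1+r))·(1 − 0.035), i.e. B shrinks by the factor (1+r)·0.965 = 0.97923.
This holds for months 1–61. Entering month 62 the balance is $695.04; 3.5% of the post-interest balance is now below $25.00, so the flat $25.00 minimum applies from here.
From month 62 a fixed $25.00 at rate r clears $695.04 in 37 more payments. Total: 61 + 37 = 98 months.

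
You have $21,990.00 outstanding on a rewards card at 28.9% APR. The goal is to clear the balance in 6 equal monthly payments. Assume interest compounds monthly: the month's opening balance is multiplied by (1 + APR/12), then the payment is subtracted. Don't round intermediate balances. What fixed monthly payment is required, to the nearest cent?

Monthly rate r = 28.9%/12 = 2.40833% = 0.0240833.
Level-payment amortization: P = B₀·r / (1 − (1+r)^(−n)) = 21990.00·0.0240833 / (1 − 1.02408^(−6)).
Denominator 1 − (1+r)^(−6) = 0.133061658.
P = 529.592 / 0.133061658 ≈ 3980.05.

$3,980.05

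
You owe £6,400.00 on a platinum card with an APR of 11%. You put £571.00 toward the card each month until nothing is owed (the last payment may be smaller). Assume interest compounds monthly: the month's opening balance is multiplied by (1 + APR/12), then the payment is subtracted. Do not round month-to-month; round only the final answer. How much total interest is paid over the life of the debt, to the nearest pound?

£384

Monthly rate r = 11%/12 = 0.916667% = 0.00916667.
Payoff takes n = ⌈−ln(1 − rB₀/P)/ln(1+r)⌉ = ⌈11.881⌉ = 12 payments; the last is £503.37.
Total paid = 11·£571.00 + £503.37 = £6,784.37.
Total interest = total paid − principal = £6,784.37 − £6,400.00 = £384.37.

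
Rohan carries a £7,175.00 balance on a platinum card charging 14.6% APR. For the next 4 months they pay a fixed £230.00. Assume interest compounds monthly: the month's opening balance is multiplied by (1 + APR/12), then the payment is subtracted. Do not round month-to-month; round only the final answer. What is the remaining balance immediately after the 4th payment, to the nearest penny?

Monthly rate r = 14.6%/12 = 1.21667% = 0.0121667.
Each month: B ← B·(1+r) − £230.00.
Month 1: interest £87.30; balance after payment £7,032.30.
Month 2: interest £85.56; balance after payment £6,887.86.
Month 3: interest £83.80; balance after payment £6,741.66.
Month 4: interest £82.02; balance after payment £6,593.68.

£6,593.68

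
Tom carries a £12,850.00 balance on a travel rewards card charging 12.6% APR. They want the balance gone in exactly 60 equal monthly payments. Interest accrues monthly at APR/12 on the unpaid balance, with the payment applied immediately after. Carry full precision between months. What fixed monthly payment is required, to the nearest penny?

Monthly rate r = 12.6%/12 = 1.05% = 0.0105.
Level-payment amortization: P = B₀·r / (1 − (1+r)^(−n)) = 12850.00·0.0105 / (1 − 1.0105^(−60)).
Denominator 1 − (1+r)^(−60) = 0.46565601.
P = 134.925 / 0.46565601 ≈ 289.75.

£289.75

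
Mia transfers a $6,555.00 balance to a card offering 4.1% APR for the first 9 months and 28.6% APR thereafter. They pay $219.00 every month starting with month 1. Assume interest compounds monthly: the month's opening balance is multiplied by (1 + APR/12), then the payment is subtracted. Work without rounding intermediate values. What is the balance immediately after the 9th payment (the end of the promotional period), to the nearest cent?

$4,761.19

Promo months 1–9 at r₀ = 4.1%/12 = 0.00341667; months 10+ at r₁ = 28.6%/12 = 0.0238333.
After month 9: iterate B ← B·(1+r₀) − $219.00 for 9 months → $4,761.19.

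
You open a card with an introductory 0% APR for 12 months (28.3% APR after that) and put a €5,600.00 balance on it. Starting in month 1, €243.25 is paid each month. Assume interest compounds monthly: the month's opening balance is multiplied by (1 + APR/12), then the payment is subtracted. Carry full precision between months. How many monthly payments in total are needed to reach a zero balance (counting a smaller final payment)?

25 payments

Promo months 1–12 at r₀ = 0%/12 = 0; months 13+ at r₁ = 28.3%/12 = 0.0235833.
After month 12 (no interest yet): B = €5,600.00 − 12·€243.25 = €2,681.00.
Then at r₁ with €243.25/mo: n₂ = −ln(1 − r₁·B/P)/ln(1+r₁) ≈ 12.91 → 13 more payments.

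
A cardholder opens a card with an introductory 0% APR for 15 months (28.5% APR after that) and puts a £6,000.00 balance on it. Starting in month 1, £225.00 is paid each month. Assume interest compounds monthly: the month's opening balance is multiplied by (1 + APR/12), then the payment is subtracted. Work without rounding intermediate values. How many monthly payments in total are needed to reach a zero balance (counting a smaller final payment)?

29 payments

Promo months 1–15 at r₀ = 0%/12 = 0; months 16+ at r₁ = 28.5%/12 = 0.02375.
After month 15 (no interest yet): B = £6,000.00 − 15·£225.00 = £2,625.00.
Then at r₁ with £225.00/mo: n₂ = −ln(1 − r₁·B/P)/ln(1+r₁) ≈ 13.82 → 14 more payments.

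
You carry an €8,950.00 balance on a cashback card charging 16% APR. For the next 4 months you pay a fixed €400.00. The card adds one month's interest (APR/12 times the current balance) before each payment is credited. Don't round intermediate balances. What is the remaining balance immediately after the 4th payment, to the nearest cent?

€7,804.68

Monthly rate r = 16%/12 = 1.33333% = 0.0133333.
Each month: B ← B·(1+r) − €400.00.
Month 1: interest €119.33; balance after payment €8,669.33.
Month 2: interest €115.59; balance after payment €8,384.92.
Month 3: interest €111.80; balance after payment €8,096.72.
Month 4: interest €107.96; balance after payment €7,804.68.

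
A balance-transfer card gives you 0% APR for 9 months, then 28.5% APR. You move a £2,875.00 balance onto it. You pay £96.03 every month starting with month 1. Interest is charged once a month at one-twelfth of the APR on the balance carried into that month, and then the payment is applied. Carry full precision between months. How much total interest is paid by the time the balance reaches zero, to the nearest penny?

£803.20

Promo months 1–9 at r₀ = 0%/12 = 0; months 10+ at r₁ = 28.5%/12 = 0.02375.
After month 9 (no interest yet): B = £2,875.00 − 9·£96.03 = £2,010.73.
Then at r₁ with £96.03/mo: n₂ = −ln(1 − r₁·B/P)/ln(1+r₁) ≈ 29.30 → 30 more payments.
Total paid = 38·£96.03 + £29.06 = £3,678.20; interest = £3,678.20 − £2,875.00 = £803.20.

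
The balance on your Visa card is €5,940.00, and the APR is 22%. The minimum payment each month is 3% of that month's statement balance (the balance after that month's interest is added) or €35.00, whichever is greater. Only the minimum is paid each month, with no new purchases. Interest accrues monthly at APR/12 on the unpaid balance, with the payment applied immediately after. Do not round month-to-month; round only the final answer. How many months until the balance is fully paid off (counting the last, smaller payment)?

185 months

Monthly rate r = 22%/12 = 1.83333% = 0.0183333.
While 3% of the post-interest balance exceeds €35.00, each month B ← (B·(1+r))·(1 − 0.03), i.e. B shrinks by the factor (1+r)·0.97 = 0.98778.
This holds for months 1–134. Entering month 135 the balance is €1,144.07; 3% of the post-interest balance is now below €35.00, so the flat €35.00 minimum applies from here.
From month 135 a fixed €35.00 at rate r clears €1,144.07 in 51 more payments. Total: 134 + 51 = 185 months.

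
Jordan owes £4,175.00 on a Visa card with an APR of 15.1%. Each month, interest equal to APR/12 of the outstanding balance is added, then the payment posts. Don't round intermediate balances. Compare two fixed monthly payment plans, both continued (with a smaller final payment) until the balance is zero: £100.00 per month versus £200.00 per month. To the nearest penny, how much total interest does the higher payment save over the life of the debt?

£1,085.26

Monthly rate r = 15.1%/12 = 1.25833% = 0.0125833.
At £100.00/mo: n = ⌈−ln(1 − rB₀/P)/ln(1+r)⌉ = 60 payments (last £59.34); total interest = total paid − £4,175.00 = £1,784.34.
At £200.00/mo: 25 payments (last £74.08); total interest £699.08.
Interest saved = £1,784.34 − £699.08 = £1,085.26.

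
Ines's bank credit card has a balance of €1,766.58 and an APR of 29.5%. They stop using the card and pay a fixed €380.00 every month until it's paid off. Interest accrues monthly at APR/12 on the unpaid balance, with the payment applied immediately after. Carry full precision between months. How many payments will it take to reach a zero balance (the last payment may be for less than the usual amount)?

Monthly rate r = 29.5%/12 = 2.45833% = 0.0245833.
Recurrence: B ← B·(1+r) − €380.00.
Month 1: interest €43.43; balance after payment €1,430.01.
Month 2: interest €35.15; balance after payment €1,085.16.
Month 3: interest €26.68; balance after payment €731.84.
Month 4: interest €17.99; balance after payment €369.83.
Month 5: interest €9.09; balance after payment €0.00.

5 months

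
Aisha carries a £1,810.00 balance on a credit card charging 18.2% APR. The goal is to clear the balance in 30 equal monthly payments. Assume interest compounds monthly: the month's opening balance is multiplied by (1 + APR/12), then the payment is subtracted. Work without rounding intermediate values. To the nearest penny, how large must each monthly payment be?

Monthly rate r = 18.2%/12 = 1.51667% = 0.0151667.
Level-payment amortization: P = B₀·r / (1 − (1+r)^(−n)) = 1810.00·0.0151667 / (1 − 1.01517^(−30)).
Denominator 1 − (1+r)^(−30) = 0.363381102.
P = 27.4517 / 0.363381102 ≈ 75.55.

£75.55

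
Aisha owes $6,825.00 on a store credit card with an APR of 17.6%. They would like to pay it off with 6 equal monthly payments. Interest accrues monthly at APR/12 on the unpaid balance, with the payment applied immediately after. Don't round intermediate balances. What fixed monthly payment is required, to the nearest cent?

Monthly rate r = 17.6%/12 = 1.46667% = 0.0146667.
Level-payment amortization: P = B₀·r / (1 − (1+r)^(−n)) = 6825.00·0.0146667 / (1 − 1.01467^(−6)).
Denominator 1 − (1+r)^(−6) = 0.0836536808.
P = 100.1 / 0.0836536808 ≈ 1196.60.

$1,196.60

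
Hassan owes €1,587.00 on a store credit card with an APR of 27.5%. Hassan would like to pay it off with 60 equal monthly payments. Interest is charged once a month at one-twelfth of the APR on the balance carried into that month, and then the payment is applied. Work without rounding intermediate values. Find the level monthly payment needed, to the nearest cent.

€48.93

Monthly rate r = 27.5%/12 = 2.29167% = 0.0229167.
Level-payment amortization: P = B₀·r / (1 − (1+r)^(−n)) = 1587.00·0.0229167 / (1 − 1.02292^(−60)).
Denominator 1 − (1+r)^(−60) = 0.743206093.
P = 36.3687 / 0.743206093 ≈ 48.93.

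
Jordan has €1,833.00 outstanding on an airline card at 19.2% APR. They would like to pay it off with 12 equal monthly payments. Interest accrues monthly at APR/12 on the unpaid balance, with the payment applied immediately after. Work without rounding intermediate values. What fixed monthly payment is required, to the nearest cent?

Monthly rate r = 19.2%/12 = 1.6% = 0.016.
Level-payment amortization: P = B₀·r / (1 − (1+r)^(−n)) = 1833.00·0.016 / (1 − 1.016^(−12)).
Denominator 1 − (1+r)^(−12) = 0.173437868.
P = 29.328 / 0.173437868 ≈ 169.10.

€169.10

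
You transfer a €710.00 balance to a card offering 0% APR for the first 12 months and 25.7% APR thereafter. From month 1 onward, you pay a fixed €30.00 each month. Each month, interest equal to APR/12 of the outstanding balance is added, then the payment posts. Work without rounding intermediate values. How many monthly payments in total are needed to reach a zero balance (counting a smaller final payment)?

26 months

Promo months 1–12 at r₀ = 0%/12 = 0; months 13+ at r₁ = 25.7%/12 = 0.0214167.
After month 12 (no interest yet): B = €710.00 − 12·€30.00 = €350.00.
Then at r₁ with €30.00/mo: n₂ = −ln(1 − r₁·B/P)/ln(1+r₁) ≈ 13.57 → 14 more payments.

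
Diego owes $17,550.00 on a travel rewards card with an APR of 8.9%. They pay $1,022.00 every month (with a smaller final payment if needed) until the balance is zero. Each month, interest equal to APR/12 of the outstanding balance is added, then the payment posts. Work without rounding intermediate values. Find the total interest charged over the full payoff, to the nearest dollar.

$1,293

Monthly rate r = 8.9%/12 = 0.741667% = 0.00741667.
Payoff takes n = ⌈−ln(1 − rB₀/P)/ln(1+r)⌉ = ⌈18.437⌉ = 19 payments; the last is $447.04.
Total paid = 18·$1,022.00 + $447.04 = $18,843.04.
Total interest = total paid − principal = $18,843.04 − $17,550.00 = $1,293.04.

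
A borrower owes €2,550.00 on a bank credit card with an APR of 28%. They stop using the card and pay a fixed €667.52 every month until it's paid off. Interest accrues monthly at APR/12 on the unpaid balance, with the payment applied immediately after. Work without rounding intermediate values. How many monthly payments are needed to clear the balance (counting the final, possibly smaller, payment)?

5 payments

Monthly rate r = 28%/12 = 2.33333% = 0.0233333.
Recurrence: B ← B·(1+r) − €667.52.
Month 1: interest €59.50; balance after payment €1,941.98.
Month 2: interest €45.31; balance after payment €1,319.77.
Month 3: interest €30.79; balance after payment €683.05.
Month 4: interest €15.94; balance after payment €31.47.
Month 5: interest €0.73; balance after payment €0.00.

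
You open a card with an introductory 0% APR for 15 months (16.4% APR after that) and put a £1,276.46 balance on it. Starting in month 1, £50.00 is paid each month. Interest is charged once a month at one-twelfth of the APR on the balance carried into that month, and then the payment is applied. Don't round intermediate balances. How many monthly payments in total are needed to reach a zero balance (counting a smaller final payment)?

Promo months 1–15 at r₀ = 0%/12 = 0; months 16+ at r₁ = 16.4%/12 = 0.0136667.
After month 15 (no interest yet): B = £1,276.46 − 15·£50.00 = £526.46.
Then at r₁ with £50.00/mo: n₂ = −ln(1 − r₁·B/P)/ln(1+r₁) ≈ 11.45 → 12 more payments.

27 payments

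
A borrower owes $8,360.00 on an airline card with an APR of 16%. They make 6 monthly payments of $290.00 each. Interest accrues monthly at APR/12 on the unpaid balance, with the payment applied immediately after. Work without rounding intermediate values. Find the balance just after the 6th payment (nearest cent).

Monthly rate r = 16%/12 = 1.33333% = 0.0133333.
Each month: B ← B·(1+r) − $290.00.
Month 1: interest $111.47; balance after payment $8,181.47.
Month 2: interest $109.09; balance after payment $8,000.55.
Month 3: interest $106.67; balance after payment $7,817.23.
Month 4: interest $104.23; balance after payment $7,631.46.
Month 5: interest $101.75; balance after payment $7,443.21.
Month 6: interest $99.24; balance after payment $7,252.45.

$7,252.45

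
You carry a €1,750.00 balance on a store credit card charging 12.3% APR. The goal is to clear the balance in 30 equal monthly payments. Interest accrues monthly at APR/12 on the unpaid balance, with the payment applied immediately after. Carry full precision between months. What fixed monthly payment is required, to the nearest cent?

Monthly rate r = 12.3%/12 = 1.025% = 0.01025.
Level-payment amortization: P = B₀·r / (1 − (1+r)^(−n)) = 1750.00·0.01025 / (1 − 1.01025^(−30)).
Denominator 1 − (1+r)^(−30) = 0.263565329.
P = 17.9375 / 0.263565329 ≈ 68.06.

€68.06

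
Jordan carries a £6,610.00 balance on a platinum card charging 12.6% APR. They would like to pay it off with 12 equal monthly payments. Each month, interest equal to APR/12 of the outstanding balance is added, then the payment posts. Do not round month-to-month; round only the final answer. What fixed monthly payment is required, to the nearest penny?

Monthly rate r = 12.6%/12 = 1.05% = 0.0105.
Level-payment amortization: P = B₀·r / (1 − (1+r)^(−n)) = 6610.00·0.0105 / (1 − 1.0105^(−12)).
Denominator 1 − (1+r)^(−12) = 0.117805825.
P = 69.405 / 0.117805825 ≈ 589.15.

£589.15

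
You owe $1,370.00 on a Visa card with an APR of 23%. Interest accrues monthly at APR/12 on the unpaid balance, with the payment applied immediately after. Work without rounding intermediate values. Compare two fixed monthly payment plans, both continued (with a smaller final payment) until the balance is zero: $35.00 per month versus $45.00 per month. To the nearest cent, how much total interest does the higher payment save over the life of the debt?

$481.27

Monthly rate r = 23%/12 = 1.91667% = 0.0191667.
At $35.00/mo: n = ⌈−ln(1 − rB₀/P)/ln(1+r)⌉ = 74 payments (last $2.46); total interest = total paid − $1,370.00 = $1,187.46.
At $45.00/mo: 47 payments (last $6.19); total interest $706.19.
Interest saved = $1,187.46 − $706.19 = $481.27.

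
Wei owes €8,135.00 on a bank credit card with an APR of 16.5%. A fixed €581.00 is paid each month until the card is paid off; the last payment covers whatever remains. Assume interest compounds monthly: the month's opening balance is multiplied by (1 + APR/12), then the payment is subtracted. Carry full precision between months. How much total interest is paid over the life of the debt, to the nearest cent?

€963.65

Monthly rate r = 16.5%/12 = 1.375% = 0.01375.
Payoff takes n = ⌈−ln(1 − rB₀/P)/ln(1+r)⌉ = ⌈15.659⌉ = 16 payments; the last is €383.65.
Total paid = 15·€581.00 + €383.65 = €9,098.65.
Total interest = total paid − principal = €9,098.65 − €8,135.00 = €963.65.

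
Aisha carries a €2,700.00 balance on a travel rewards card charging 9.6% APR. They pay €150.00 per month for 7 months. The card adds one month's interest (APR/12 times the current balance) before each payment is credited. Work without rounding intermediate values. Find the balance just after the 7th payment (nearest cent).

€1,779.34

Monthly rate r = 9.6%/12 = 0.8% = 0.008.
Each month: B ← B·(1+r) − €150.00.
Month 1: interest €21.60; balance after payment €2,571.60.
Month 2: interest €20.57; balance after payment €2,442.17.
Month 3: interest €19.54; balance after payment €2,311.71.
Month 4: interest €18.49; balance after payment €2,180.20.
Month 5: interest €17.44; balance after payment €2,047.65.
Month 6: interest €16.38; balance after payment €1,914.03.
Month 7: interest €15.31; balance after payment €1,779.34.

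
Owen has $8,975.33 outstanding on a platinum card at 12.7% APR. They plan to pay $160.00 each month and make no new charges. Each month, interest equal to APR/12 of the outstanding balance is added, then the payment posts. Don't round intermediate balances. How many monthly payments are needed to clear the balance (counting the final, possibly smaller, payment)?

86 payments

Monthly rate r = 12.7%/12 = 1.05833% = 0.0105833.
Recurrence: B ← B·(1+r) − $160.00.
Month 1: interest $94.99; balance after payment $8,910.32.
Month 2: interest $94.30; balance after payment $8,844.62.
Closed form: n = −ln(1 − rB₀/P)/ln(1+r) = −ln(0.40632)/ln(1.01058) ≈ 85.547, so the balance reaches zero during payment 86.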